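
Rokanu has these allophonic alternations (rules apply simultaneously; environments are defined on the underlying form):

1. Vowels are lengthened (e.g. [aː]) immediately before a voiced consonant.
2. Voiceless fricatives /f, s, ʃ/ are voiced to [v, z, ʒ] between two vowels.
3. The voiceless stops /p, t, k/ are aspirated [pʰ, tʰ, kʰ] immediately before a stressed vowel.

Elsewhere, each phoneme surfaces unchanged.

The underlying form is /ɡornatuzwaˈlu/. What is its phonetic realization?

[ɡoːrnatuːzwaːˈlu]

/ɡ/ — not in any rule's target class → [ɡ].
/o/ (between /ɡ/ and /r/) occurs before a voiced consonant → [oː] by rule 1.
/r/ (between /o/ and /n/) is unaffected → [r].
/n/ (between /r/ and /a/) is unaffected → [n].
/a/ (between /n/ and /t/) is in the target of rule 1 but the environment (before a voiced consonant) is not met → [a].
/t/ (between /a/ and /u/) fails the environment for rule 3, so it stays [t].
/u/ (between /t/ and /z/): before a voiced consonant, so rule 1 applies → [uː].
/z/ stays [z].
/w/ (between /z/ and /a/): no rule targets it → [w].
/a/ meets the environment for rule 1 (before a voiced consonant) → [aː].
/l/ — not in any rule's target class → [l].
/u/ (word-final): rule 1 targets it, but not before a voiced consonant → unchanged [u].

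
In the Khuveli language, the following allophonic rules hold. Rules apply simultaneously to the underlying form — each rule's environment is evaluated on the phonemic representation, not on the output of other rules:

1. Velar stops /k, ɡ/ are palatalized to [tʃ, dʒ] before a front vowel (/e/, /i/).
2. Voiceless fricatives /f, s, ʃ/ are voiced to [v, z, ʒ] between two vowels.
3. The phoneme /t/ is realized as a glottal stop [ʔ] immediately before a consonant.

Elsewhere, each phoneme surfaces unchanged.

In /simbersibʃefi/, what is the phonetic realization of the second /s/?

[s]

/s/ — between /r/ and /i/; rule 2 does not apply here → [s].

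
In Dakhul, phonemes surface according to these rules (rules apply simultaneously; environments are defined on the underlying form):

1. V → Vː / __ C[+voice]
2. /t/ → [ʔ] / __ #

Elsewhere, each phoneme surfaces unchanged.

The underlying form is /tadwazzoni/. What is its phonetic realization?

[taːdwaːzzoːni]

/t/ (word-initial) fails the environment for rule 2, so it stays [t].
/a/ — between /t/ and /d/, before a voiced consonant — surfaces as [aː] (rule 1).
/d/ — not in any rule's target class → [d].
/w/ — not in any rule's target class → [w].
/a/ meets the environment for rule 1 (before a voiced consonant) → [aː].
/z/ stays [z].
/z/ (between /z/ and /o/) is unaffected → [z].
Rule 1 applies to /o/ (between /z/ and /n/: before a voiced consonant) → [oː].
/n/ (between /o/ and /i/) is unaffected → [n].
/i/ (word-final) is in the target of rule 1 but the environment (before a voiced consonant) is not met → [i].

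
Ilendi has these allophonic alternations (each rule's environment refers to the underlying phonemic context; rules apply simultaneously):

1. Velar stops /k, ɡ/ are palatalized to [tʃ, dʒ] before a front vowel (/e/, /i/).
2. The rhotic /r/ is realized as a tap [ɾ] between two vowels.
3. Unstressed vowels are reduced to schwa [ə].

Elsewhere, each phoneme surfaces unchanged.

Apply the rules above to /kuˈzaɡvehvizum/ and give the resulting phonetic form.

/k/ (word-initial): rule 1 targets it, but not before a front vowel → unchanged [k].
/u/ meets the environment for rule 3 (in an unstressed syllable) → [ə].
/z/ stays [z].
/a/ (between /z/ and /ɡ/) fails the environment for rule 3, so it stays [a].
/ɡ/ (between /a/ and /v/) fails the environment for rule 1, so it stays [ɡ].
/v/ (between /ɡ/ and /e/): no rule targets it → [v].
/e/ (between /v/ and /h/) occurs in an unstressed syllable → [ə] by rule 3.
/h/ (between /e/ and /v/) is unaffected → [h].
/v/ stays [v].
/i/ (between /v/ and /z/) occurs in an unstressed syllable → [ə] by rule 3.
/z/ (between /i/ and /u/): no rule targets it → [z].
/u/ (between /z/ and /m/): in an unstressed syllable, so rule 3 applies → [ə].
/m/ — not in any rule's target class → [m].

[kəˈzaɡvəhvəzəm]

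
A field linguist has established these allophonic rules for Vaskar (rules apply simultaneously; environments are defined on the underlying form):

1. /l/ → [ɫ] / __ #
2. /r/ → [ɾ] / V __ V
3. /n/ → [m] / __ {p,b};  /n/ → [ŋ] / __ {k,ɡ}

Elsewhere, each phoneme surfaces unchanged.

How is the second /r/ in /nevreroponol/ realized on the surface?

/r/ — between /e/ and /o/, between two vowels — surfaces as [ɾ] (rule 2).

[ɾ]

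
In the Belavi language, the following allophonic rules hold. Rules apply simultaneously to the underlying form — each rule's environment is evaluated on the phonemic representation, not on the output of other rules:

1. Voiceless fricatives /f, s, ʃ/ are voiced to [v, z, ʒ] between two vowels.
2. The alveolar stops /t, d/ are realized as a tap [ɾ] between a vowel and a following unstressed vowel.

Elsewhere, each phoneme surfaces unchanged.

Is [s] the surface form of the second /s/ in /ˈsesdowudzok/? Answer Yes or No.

Yes

/s/ (between /e/ and /d/) is in the target of rule 1 but the environment (between two vowels) is not met → [s].
The actual realization is [s], which matches [s].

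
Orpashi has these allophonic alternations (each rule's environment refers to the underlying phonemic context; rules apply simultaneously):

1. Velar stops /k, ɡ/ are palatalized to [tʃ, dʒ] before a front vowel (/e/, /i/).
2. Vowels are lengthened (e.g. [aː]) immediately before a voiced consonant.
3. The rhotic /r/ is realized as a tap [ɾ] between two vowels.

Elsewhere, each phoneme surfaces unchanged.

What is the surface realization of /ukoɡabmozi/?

/u/ (word-initial) is in the target of rule 2 but the environment (before a voiced consonant) is not met → [u].
/k/ — between /u/ and /o/; rule 1 does not apply here → [k].
Rule 2 applies to /o/ (between /k/ and /ɡ/: before a voiced consonant) → [oː].
/ɡ/ (between /o/ and /a/) fails the environment for rule 1, so it stays [ɡ].
/a/ meets the environment for rule 2 (before a voiced consonant) → [aː].
/b/ — not in any rule's target class → [b].
/m/ (between /b/ and /o/): no rule targets it → [m].
/o/ (between /m/ and /z/): before a voiced consonant, so rule 2 applies → [oː].
/z/ (between /o/ and /i/) is unaffected → [z].
/i/ — word-final; rule 2 does not apply here → [i].

[ukoːɡaːbmoːzi]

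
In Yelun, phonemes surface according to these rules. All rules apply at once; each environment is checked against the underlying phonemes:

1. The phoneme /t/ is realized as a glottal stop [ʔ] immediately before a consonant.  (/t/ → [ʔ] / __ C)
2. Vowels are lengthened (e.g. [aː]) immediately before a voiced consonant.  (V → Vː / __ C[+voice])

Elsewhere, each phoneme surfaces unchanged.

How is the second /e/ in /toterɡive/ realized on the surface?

/e/ (word-final) is in the target of rule 2 but the environment (before a voiced consonant) is not met → [e].

[e]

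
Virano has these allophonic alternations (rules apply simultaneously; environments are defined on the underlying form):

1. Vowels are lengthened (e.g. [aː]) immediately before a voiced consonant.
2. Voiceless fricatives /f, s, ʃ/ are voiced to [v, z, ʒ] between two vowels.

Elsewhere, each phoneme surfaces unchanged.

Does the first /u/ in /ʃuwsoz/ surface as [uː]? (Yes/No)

Yes

/u/ — between /ʃ/ and /w/, before a voiced consonant — surfaces as [uː] (rule 1).
The actual realization is [uː], which matches [uː].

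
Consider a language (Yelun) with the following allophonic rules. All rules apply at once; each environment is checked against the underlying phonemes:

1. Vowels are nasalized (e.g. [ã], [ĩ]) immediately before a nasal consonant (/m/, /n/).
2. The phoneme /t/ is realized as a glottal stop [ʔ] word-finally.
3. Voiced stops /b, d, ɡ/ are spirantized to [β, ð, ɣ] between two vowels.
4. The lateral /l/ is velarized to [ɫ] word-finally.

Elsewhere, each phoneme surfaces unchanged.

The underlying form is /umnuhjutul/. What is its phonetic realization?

/u/ — word-initial, before a nasal consonant — surfaces as [ũ] (rule 1).
/m/ — not in any rule's target class → [m].
/n/ stays [n].
/u/ (between /n/ and /h/): rule 1 targets it, but not before a nasal consonant → unchanged [u].
/h/ — not in any rule's target class → [h].
/j/ (between /h/ and /u/) is unaffected → [j].
/u/ (between /j/ and /t/) is in the target of rule 1 but the environment (before a nasal consonant) is not met → [u].
/t/ (between /u/ and /u/): rule 2 targets it, but not word-finally → unchanged [t].
/u/ (between /t/ and /l/) fails the environment for rule 1, so it stays [u].
/l/ (word-final): word-finally, so rule 4 applies → [ɫ].

[ũmnuhjutuɫ]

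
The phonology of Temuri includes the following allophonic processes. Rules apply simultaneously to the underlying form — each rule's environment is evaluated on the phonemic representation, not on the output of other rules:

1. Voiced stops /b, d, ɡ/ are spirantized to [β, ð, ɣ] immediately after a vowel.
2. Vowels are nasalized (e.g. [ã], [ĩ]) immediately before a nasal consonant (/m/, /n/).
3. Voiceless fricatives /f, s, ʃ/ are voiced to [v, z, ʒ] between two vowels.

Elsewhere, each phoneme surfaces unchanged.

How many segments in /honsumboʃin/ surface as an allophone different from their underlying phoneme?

4

Segments that undergo a rule: /o/ → [õ] (rule 2); /u/ → [ũ] (rule 2); /ʃ/ → [ʒ] (rule 3); /i/ → [ĩ] (rule 2).
All other segments surface unchanged.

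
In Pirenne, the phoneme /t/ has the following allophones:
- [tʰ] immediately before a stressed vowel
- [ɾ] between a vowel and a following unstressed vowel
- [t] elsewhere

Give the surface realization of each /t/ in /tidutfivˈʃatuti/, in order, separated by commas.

[t], [t], [ɾ], [ɾ]

Occurrence 1 (position 1): no conditioning environment matches → elsewhere allophone [t].
Occurrence 2 (position 5): no conditioning environment matches → elsewhere allophone [t].
Occurrence 3 (position 11): between a vowel and an unstressed vowel → [ɾ].
Occurrence 4 (position 13): between a vowel and an unstressed vowel → [ɾ].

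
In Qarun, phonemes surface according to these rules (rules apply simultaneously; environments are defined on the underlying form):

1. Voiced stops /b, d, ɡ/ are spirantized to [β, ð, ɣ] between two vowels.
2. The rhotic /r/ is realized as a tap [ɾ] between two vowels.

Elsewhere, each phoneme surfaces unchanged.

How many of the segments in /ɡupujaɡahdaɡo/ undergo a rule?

2

Segments that undergo a rule: /ɡ/ → [ɣ] (rule 1); /ɡ/ → [ɣ] (rule 1).
All other segments surface unchanged.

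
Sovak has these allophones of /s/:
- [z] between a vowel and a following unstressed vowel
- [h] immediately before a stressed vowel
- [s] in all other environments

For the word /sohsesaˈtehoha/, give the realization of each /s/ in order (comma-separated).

[s], [s], [z]

Occurrence 1 (position 1): no conditioning environment matches → elsewhere allophone [s].
Occurrence 2 (position 4): no conditioning environment matches → elsewhere allophone [s].
Occurrence 3 (position 6): between a vowel and a following unstressed vowel → [z].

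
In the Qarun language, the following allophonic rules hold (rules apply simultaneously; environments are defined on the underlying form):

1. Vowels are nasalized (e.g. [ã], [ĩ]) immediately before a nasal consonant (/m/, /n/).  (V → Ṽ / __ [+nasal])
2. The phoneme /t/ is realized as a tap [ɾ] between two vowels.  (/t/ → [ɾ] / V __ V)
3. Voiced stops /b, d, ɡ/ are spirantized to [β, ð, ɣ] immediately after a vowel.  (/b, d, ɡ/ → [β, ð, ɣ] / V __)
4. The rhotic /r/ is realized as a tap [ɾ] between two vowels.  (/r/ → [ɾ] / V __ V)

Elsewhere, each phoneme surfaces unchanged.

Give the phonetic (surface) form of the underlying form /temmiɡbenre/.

[tẽmmiɣbẽnre]

/t/ (word-initial): rule 2 targets it, but not between two vowels → unchanged [t].
/e/ meets the environment for rule 1 (before a nasal consonant) → [ẽ].
/m/ (between /e/ and /m/) is unaffected → [m].
/m/ — not in any rule's target class → [m].
/i/ (between /m/ and /ɡ/) fails the environment for rule 1, so it stays [i].
Rule 3 applies to /ɡ/ (between /i/ and /b/: immediately after a vowel) → [ɣ].
/b/ (between /ɡ/ and /e/) fails the environment for rule 3, so it stays [b].
/e/ (between /b/ and /n/): before a nasal consonant, so rule 1 applies → [ẽ].
/n/ (between /e/ and /r/): no rule targets it → [n].
/r/ (between /n/ and /e/) fails the environment for rule 4, so it stays [r].
/e/ (word-final): rule 1 targets it, but not before a nasal consonant → unchanged [e].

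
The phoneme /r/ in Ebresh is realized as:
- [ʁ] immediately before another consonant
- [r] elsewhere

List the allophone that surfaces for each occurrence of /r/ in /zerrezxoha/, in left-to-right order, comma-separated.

[ʁ], [r]

Occurrence 1 (position 3): immediately before another consonant → [ʁ].
Occurrence 2 (position 4): no conditioning environment matches → elsewhere allophone [r].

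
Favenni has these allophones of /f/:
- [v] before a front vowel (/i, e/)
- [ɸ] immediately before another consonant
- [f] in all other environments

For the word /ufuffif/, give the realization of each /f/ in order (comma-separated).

[f], [ɸ], [v], [f]

Occurrence 1 (position 2): no conditioning environment matches → elsewhere allophone [f].
Occurrence 2 (position 4): immediately before another consonant → [ɸ].
Occurrence 3 (position 5): before a front vowel (/i, e/) → [v].
Occurrence 4 (position 7): no conditioning environment matches → elsewhere allophone [f].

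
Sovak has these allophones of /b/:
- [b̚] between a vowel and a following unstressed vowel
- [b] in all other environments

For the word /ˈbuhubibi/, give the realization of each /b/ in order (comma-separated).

[b], [b̚], [b̚]

Occurrence 1 (position 1): no conditioning environment matches → elsewhere allophone [b].
Occurrence 2 (position 5): between a vowel and a following unstressed vowel → [b̚].
Occurrence 3 (position 7): between a vowel and a following unstressed vowel → [b̚].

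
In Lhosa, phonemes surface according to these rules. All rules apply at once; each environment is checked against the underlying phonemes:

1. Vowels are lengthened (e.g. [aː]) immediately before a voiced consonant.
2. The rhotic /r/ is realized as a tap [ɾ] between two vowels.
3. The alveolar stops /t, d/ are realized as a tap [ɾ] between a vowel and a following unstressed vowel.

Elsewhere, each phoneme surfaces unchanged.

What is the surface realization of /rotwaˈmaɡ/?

[rotwaːˈmaːɡ]

/r/ (word-initial): rule 2 targets it, but not between two vowels → unchanged [r].
/o/ (between /r/ and /t/) is in the target of rule 1 but the environment (before a voiced consonant) is not met → [o].
/t/ (between /o/ and /w/): rule 3 targets it, but not between a vowel and a following unstressed vowel → unchanged [t].
/w/ (between /t/ and /a/) is unaffected → [w].
Rule 1 applies to /a/ (between /w/ and /m/: before a voiced consonant) → [aː].
/m/ (between /a/ and /a/) is unaffected → [m].
/a/ (between /m/ and /ɡ/) occurs before a voiced consonant → [aː] by rule 1.
/ɡ/ (word-final): no rule targets it → [ɡ].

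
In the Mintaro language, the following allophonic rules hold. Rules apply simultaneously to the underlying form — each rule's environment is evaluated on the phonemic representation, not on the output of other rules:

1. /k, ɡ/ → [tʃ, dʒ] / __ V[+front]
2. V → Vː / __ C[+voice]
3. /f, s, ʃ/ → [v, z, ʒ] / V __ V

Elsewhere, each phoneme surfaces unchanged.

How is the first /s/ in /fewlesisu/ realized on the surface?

[z]

/s/ meets the environment for rule 3 (between two vowels) → [z].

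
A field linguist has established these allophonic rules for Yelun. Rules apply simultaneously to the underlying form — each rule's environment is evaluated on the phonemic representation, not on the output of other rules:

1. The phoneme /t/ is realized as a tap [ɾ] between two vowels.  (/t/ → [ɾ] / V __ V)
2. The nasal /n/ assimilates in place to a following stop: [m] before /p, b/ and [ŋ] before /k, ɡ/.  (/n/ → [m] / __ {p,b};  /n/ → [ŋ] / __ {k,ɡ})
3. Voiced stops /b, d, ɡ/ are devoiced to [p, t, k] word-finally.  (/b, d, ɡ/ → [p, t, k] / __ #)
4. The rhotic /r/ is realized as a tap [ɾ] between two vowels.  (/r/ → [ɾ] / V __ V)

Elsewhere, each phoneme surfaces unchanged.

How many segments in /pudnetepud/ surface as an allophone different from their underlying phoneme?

2

Segments that undergo a rule: /t/ → [ɾ] (rule 1); /d/ → [t] (rule 3).
All other segments surface unchanged.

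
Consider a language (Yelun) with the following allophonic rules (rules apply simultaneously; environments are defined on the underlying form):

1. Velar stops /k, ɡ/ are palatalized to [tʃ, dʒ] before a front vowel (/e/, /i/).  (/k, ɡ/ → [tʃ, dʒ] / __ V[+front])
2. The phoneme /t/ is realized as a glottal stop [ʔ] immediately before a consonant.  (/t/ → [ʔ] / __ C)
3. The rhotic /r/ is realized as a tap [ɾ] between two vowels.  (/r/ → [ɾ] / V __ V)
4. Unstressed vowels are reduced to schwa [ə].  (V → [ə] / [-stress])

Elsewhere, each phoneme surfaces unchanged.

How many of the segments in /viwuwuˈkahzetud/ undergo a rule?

5

Segments that undergo a rule: /i/ → [ə] (rule 4); /u/ → [ə] (rule 4); /u/ → [ə] (rule 4); /e/ → [ə] (rule 4); /u/ → [ə] (rule 4).
All other segments surface unchanged.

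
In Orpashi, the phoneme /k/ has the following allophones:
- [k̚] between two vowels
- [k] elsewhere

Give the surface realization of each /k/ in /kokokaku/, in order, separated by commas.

[k], [k̚], [k̚], [k̚]

Occurrence 1 (position 1): no conditioning environment matches → elsewhere allophone [k].
Occurrence 2 (position 3): between two vowels → [k̚].
Occurrence 3 (position 5): between two vowels → [k̚].
Occurrence 4 (position 7): between two vowels → [k̚].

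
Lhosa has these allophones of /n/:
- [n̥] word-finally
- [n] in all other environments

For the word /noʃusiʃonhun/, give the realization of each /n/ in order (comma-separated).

Occurrence 1 (position 1): no conditioning environment matches → elsewhere allophone [n].
Occurrence 2 (position 9): no conditioning environment matches → elsewhere allophone [n].
Occurrence 3 (position 12): word-finally → [n̥].

[n], [n], [n̥]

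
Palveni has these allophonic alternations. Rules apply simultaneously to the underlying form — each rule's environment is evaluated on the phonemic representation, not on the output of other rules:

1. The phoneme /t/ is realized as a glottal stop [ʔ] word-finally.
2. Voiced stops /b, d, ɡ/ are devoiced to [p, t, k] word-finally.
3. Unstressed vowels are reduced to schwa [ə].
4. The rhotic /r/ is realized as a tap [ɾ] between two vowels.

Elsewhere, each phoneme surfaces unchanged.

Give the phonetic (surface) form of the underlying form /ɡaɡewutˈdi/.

/ɡ/ (word-initial) is in the target of rule 2 but the environment (word-finally) is not met → [ɡ].
/a/ (between /ɡ/ and /ɡ/): in an unstressed syllable, so rule 3 applies → [ə].
/ɡ/ — between /a/ and /e/; rule 2 does not apply here → [ɡ].
/e/ meets the environment for rule 3 (in an unstressed syllable) → [ə].
/w/ (between /e/ and /u/): no rule targets it → [w].
/u/ (between /w/ and /t/) occurs in an unstressed syllable → [ə] by rule 3.
/t/ — between /u/ and /d/; rule 1 does not apply here → [t].
/d/ (between /t/ and /i/) is in the target of rule 2 but the environment (word-finally) is not met → [d].
/i/ — word-final; rule 3 does not apply here → [i].

[ɡəɡəwətˈdi]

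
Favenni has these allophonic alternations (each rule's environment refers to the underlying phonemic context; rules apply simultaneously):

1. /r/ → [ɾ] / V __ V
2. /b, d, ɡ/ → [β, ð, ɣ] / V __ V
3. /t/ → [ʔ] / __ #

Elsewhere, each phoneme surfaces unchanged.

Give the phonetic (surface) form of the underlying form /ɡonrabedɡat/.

[ɡonraβedɡaʔ]

/ɡ/ (word-initial) fails the environment for rule 2, so it stays [ɡ].
/o/ (between /ɡ/ and /n/) is unaffected → [o].
/n/ (between /o/ and /r/) is unaffected → [n].
/r/ (between /n/ and /a/) is in the target of rule 1 but the environment (between two vowels) is not met → [r].
/a/ — not in any rule's target class → [a].
/b/ meets the environment for rule 2 (between two vowels) → [β].
/e/ (between /b/ and /d/) is unaffected → [e].
/d/ (between /e/ and /ɡ/) is in the target of rule 2 but the environment (between two vowels) is not met → [d].
/ɡ/ (between /d/ and /a/) fails the environment for rule 2, so it stays [ɡ].
/a/ stays [a].
/t/ (word-final) occurs word-finally → [ʔ] by rule 3.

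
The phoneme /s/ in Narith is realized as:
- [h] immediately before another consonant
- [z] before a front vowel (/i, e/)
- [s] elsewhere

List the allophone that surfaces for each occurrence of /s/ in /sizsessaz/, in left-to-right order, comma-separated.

Occurrence 1 (position 1): before a front vowel (/i, e/) → [z].
Occurrence 2 (position 4): before a front vowel (/i, e/) → [z].
Occurrence 3 (position 6): immediately before another consonant → [h].
Occurrence 4 (position 7): no conditioning environment matches → elsewhere allophone [s].

[z], [z], [h], [s]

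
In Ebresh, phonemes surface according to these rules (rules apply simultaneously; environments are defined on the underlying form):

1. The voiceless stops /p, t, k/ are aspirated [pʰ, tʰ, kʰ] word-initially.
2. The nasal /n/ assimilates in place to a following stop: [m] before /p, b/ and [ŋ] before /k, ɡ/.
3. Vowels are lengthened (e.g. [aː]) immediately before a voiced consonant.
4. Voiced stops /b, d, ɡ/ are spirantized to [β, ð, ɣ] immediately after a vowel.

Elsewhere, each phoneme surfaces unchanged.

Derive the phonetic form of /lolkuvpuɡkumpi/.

/l/ (word-initial) is unaffected → [l].
Rule 3 applies to /o/ (between /l/ and /l/: before a voiced consonant) → [oː].
/l/ (between /o/ and /k/): no rule targets it → [l].
/k/ (between /l/ and /u/) fails the environment for rule 1, so it stays [k].
/u/ (between /k/ and /v/) occurs before a voiced consonant → [uː] by rule 3.
/v/ stays [v].
/p/ (between /v/ and /u/): rule 1 targets it, but not word-initially → unchanged [p].
/u/ — between /p/ and /ɡ/, before a voiced consonant — surfaces as [uː] (rule 3).
/ɡ/ (between /u/ and /k/): immediately after a vowel, so rule 4 applies → [ɣ].
/k/ — between /ɡ/ and /u/; rule 1 does not apply here → [k].
/u/ (between /k/ and /m/): before a voiced consonant, so rule 3 applies → [uː].
/m/ — not in any rule's target class → [m].
/p/ (between /m/ and /i/) is in the target of rule 1 but the environment (word-initially) is not met → [p].
/i/ (word-final): rule 3 targets it, but not before a voiced consonant → unchanged [i].

[loːlkuːvpuːɣkuːmpi]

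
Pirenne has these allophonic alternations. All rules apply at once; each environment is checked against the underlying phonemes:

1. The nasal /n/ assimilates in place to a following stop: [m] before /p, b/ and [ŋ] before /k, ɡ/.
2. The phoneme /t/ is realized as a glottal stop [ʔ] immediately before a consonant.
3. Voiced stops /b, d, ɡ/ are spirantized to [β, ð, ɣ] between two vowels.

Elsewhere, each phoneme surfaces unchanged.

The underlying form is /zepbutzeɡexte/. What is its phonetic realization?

[zepbuʔzeɣexte]

/z/ (word-initial) is unaffected → [z].
/e/ — not in any rule's target class → [e].
/p/ stays [p].
/b/ — between /p/ and /u/; rule 3 does not apply here → [b].
/u/ — not in any rule's target class → [u].
/t/ — between /u/ and /z/, immediately before a consonant — surfaces as [ʔ] (rule 2).
/z/ (between /t/ and /e/): no rule targets it → [z].
/e/ stays [e].
/ɡ/ (between /e/ and /e/) occurs between two vowels → [ɣ] by rule 3.
/e/ (between /ɡ/ and /x/): no rule targets it → [e].
/x/ stays [x].
/t/ (between /x/ and /e/) fails the environment for rule 2, so it stays [t].
/e/ — not in any rule's target class → [e].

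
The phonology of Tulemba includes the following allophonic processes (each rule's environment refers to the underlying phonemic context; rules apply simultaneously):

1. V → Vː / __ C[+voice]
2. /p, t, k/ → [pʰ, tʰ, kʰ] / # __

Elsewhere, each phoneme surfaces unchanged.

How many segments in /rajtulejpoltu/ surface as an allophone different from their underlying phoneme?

4

Segments that undergo a rule: /a/ → [aː] (rule 1); /u/ → [uː] (rule 1); /e/ → [eː] (rule 1); /o/ → [oː] (rule 1).
All other segments surface unchanged.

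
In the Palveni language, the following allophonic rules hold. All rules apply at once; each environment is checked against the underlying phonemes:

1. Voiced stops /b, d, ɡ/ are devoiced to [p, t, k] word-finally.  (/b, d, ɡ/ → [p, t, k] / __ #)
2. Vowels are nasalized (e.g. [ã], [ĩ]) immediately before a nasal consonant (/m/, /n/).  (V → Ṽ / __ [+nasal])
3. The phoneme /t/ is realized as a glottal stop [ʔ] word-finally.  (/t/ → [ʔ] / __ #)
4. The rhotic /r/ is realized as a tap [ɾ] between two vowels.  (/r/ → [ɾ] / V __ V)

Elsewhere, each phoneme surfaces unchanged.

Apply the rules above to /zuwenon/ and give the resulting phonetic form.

/z/ stays [z].
/u/ (between /z/ and /w/): rule 2 targets it, but not before a nasal consonant → unchanged [u].
/w/ — not in any rule's target class → [w].
Rule 2 applies to /e/ (between /w/ and /n/: before a nasal consonant) → [ẽ].
/n/ stays [n].
/o/ (between /n/ and /n/): before a nasal consonant, so rule 2 applies → [õ].
/n/ (word-final) is unaffected → [n].

[zuwẽnõn]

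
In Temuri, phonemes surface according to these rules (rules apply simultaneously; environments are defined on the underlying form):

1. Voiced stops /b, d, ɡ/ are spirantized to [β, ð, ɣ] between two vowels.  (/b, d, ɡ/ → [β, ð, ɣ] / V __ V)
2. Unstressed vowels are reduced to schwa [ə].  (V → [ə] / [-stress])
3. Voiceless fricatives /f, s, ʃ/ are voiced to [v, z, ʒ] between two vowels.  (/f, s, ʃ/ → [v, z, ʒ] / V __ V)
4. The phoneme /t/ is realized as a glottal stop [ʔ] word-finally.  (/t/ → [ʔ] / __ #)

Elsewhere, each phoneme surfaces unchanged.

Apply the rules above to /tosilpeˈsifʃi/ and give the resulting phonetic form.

[təzəlpəˈzifʃə]

/t/ (word-initial) fails the environment for rule 4, so it stays [t].
/o/ meets the environment for rule 2 (in an unstressed syllable) → [ə].
/s/ (between /o/ and /i/) occurs between two vowels → [z] by rule 3.
Rule 2 applies to /i/ (between /s/ and /l/: in an unstressed syllable) → [ə].
/e/ meets the environment for rule 2 (in an unstressed syllable) → [ə].
/s/ (between /e/ and /i/) occurs between two vowels → [z] by rule 3.
/i/ — between /s/ and /f/; rule 2 does not apply here → [i].
/f/ (between /i/ and /ʃ/) is in the target of rule 3 but the environment (between two vowels) is not met → [f].
/ʃ/ — between /f/ and /i/; rule 3 does not apply here → [ʃ].
/i/ (word-final) occurs in an unstressed syllable → [ə] by rule 2.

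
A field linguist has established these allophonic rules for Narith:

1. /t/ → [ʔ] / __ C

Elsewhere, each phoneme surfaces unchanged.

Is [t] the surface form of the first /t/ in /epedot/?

Yes

/t/ (word-final) fails the environment for rule 1, so it stays [t].
The actual realization is [t], which matches [t].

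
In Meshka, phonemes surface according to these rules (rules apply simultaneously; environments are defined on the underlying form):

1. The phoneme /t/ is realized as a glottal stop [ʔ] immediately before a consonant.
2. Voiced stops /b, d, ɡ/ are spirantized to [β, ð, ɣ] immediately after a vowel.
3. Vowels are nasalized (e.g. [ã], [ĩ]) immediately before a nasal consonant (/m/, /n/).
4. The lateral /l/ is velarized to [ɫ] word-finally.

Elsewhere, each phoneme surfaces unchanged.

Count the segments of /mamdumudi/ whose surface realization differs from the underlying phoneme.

Segments that undergo a rule: /a/ → [ã] (rule 3); /u/ → [ũ] (rule 3); /d/ → [ð] (rule 2).
All other segments surface unchanged.

3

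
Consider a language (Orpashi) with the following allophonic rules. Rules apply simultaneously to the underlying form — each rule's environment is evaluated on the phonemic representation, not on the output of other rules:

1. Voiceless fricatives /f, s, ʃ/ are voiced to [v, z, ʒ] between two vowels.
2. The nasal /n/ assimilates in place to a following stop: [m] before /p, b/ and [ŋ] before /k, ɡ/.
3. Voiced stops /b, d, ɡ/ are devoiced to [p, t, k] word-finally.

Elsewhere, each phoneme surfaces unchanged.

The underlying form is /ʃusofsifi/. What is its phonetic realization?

[ʃuzofsivi]

/ʃ/ (word-initial): rule 1 targets it, but not between two vowels → unchanged [ʃ].
/u/ — not in any rule's target class → [u].
Rule 1 applies to /s/ (between /u/ and /o/: between two vowels) → [z].
/o/ stays [o].
/f/ (between /o/ and /s/) is in the target of rule 1 but the environment (between two vowels) is not met → [f].
/s/ (between /f/ and /i/) fails the environment for rule 1, so it stays [s].
/i/ — not in any rule's target class → [i].
/f/ (between /i/ and /i/) occurs between two vowels → [v] by rule 1.
/i/ (word-final): no rule targets it → [i].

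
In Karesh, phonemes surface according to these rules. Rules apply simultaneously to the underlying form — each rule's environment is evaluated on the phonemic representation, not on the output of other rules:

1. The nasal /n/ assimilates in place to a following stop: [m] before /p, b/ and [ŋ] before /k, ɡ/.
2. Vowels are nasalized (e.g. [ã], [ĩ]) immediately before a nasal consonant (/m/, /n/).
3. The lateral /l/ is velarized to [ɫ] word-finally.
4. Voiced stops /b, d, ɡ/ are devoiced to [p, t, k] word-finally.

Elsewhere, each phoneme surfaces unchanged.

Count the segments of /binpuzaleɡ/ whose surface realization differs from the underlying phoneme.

3

Segments that undergo a rule: /i/ → [ĩ] (rule 2); /n/ → [m] (rule 1); /ɡ/ → [k] (rule 4).
All other segments surface unchanged.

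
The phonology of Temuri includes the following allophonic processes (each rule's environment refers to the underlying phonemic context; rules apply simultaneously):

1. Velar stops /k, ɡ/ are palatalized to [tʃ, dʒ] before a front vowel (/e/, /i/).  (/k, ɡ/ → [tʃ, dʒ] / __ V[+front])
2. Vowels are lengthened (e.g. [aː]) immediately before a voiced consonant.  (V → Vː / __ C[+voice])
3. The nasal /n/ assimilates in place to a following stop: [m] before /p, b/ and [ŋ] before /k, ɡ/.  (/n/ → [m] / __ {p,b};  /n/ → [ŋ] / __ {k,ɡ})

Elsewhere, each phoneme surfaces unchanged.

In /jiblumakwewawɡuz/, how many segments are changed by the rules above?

5

Segments that undergo a rule: /i/ → [iː] (rule 2); /u/ → [uː] (rule 2); /e/ → [eː] (rule 2); /a/ → [aː] (rule 2); /u/ → [uː] (rule 2).
All other segments surface unchanged.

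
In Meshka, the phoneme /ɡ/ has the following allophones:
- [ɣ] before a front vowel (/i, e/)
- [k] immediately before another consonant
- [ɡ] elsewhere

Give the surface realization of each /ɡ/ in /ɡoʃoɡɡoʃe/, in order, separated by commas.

[ɡ], [k], [ɡ]

Occurrence 1 (position 1): no conditioning environment matches → elsewhere allophone [ɡ].
Occurrence 2 (position 5): immediately before another consonant → [k].
Occurrence 3 (position 6): no conditioning environment matches → elsewhere allophone [ɡ].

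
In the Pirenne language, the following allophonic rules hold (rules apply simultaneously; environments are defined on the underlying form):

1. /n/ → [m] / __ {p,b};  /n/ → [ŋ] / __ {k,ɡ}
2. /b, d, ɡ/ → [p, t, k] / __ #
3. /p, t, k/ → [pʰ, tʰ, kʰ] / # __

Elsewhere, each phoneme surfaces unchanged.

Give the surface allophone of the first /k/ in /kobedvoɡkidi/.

/k/ (word-initial) occurs word-initially → [kʰ] by rule 3.

[kʰ]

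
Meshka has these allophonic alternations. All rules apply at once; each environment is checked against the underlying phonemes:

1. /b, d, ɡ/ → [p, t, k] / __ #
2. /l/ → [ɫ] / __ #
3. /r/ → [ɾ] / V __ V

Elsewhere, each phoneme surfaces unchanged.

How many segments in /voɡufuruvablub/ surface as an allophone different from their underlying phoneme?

2

Segments that undergo a rule: /r/ → [ɾ] (rule 3); /b/ → [p] (rule 1).
All other segments surface unchanged.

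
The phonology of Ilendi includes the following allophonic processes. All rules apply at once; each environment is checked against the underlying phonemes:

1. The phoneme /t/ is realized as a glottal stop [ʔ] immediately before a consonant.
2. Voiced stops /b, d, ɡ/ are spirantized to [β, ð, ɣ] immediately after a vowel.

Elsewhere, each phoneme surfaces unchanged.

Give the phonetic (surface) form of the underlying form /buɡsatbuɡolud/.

[buɣsaʔbuɣoluð]

/b/ (word-initial): rule 2 targets it, but not immediately after a vowel → unchanged [b].
/u/ — not in any rule's target class → [u].
/ɡ/ (between /u/ and /s/) occurs immediately after a vowel → [ɣ] by rule 2.
/s/ — not in any rule's target class → [s].
/a/ stays [a].
Rule 1 applies to /t/ (between /a/ and /b/: immediately before a consonant) → [ʔ].
/b/ (between /t/ and /u/) fails the environment for rule 2, so it stays [b].
/u/ — not in any rule's target class → [u].
Rule 2 applies to /ɡ/ (between /u/ and /o/: immediately after a vowel) → [ɣ].
/o/ stays [o].
/l/ (between /o/ and /u/) is unaffected → [l].
/u/ (between /l/ and /d/): no rule targets it → [u].
/d/ — word-final, immediately after a vowel — surfaces as [ð] (rule 2).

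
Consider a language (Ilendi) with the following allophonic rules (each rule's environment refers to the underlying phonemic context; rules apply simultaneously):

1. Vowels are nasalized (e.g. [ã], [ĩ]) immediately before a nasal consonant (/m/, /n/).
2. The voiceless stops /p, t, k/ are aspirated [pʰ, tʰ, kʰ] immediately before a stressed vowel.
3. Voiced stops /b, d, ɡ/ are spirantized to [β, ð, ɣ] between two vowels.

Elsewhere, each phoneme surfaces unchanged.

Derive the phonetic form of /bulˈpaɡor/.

[bulˈpʰaɣor]

/b/ (word-initial) is in the target of rule 3 but the environment (between two vowels) is not met → [b].
/u/ (between /b/ and /l/) fails the environment for rule 1, so it stays [u].
/l/ stays [l].
/p/ (between /l/ and /a/): immediately before a stressed vowel, so rule 2 applies → [pʰ].
/a/ (between /p/ and /ɡ/): rule 1 targets it, but not before a nasal consonant → unchanged [a].
/ɡ/ meets the environment for rule 3 (between two vowels) → [ɣ].
/o/ (between /ɡ/ and /r/): rule 1 targets it, but not before a nasal consonant → unchanged [o].
/r/ (word-final) is unaffected → [r].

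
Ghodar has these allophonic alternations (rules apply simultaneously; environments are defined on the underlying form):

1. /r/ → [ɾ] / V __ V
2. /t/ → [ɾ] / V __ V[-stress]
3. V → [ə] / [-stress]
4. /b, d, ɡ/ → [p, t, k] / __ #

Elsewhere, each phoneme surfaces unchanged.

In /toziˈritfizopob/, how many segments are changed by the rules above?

Segments that undergo a rule: /o/ → [ə] (rule 3); /i/ → [ə] (rule 3); /r/ → [ɾ] (rule 1); /i/ → [ə] (rule 3); /o/ → [ə] (rule 3); /o/ → [ə] (rule 3); /b/ → [p] (rule 4).
All other segments surface unchanged.

7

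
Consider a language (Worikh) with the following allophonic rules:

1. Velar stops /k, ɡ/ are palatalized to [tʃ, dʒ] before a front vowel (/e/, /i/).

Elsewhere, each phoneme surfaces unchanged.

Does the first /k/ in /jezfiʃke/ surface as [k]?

No

/k/ (between /ʃ/ and /e/): before a front vowel, so rule 1 applies → [tʃ].
The actual realization is [tʃ], not [k].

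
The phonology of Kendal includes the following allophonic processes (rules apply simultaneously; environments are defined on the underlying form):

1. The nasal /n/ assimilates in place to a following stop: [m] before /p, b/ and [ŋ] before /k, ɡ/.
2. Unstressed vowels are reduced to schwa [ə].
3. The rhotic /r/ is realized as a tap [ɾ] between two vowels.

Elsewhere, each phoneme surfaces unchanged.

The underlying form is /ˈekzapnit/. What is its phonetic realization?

[ˈekzəpnət]

/e/ — word-initial; rule 2 does not apply here → [e].
/k/ — not in any rule's target class → [k].
/z/ stays [z].
/a/ — between /z/ and /p/, in an unstressed syllable — surfaces as [ə] (rule 2).
/p/ (between /a/ and /n/): no rule targets it → [p].
/n/ (between /p/ and /i/) fails the environment for rule 1, so it stays [n].
/i/ — between /n/ and /t/, in an unstressed syllable — surfaces as [ə] (rule 2).
/t/ (word-final) is unaffected → [t].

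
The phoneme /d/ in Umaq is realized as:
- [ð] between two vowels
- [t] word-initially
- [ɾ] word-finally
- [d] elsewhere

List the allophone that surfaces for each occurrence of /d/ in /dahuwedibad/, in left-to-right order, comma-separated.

[t], [ð], [ɾ]

Occurrence 1 (position 1): word-initially → [t].
Occurrence 2 (position 7): between two vowels → [ð].
Occurrence 3 (position 11): word-finally → [ɾ].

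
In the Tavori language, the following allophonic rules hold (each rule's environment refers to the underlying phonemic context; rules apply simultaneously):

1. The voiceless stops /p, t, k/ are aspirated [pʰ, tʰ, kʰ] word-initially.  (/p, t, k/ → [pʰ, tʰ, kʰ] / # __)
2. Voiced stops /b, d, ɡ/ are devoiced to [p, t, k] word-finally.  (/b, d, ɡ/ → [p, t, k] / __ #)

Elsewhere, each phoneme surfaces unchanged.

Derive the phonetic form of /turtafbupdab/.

[tʰurtafbupdap]

/t/ — word-initial, word-initially — surfaces as [tʰ] (rule 1).
/u/ (between /t/ and /r/): no rule targets it → [u].
/r/ — not in any rule's target class → [r].
/t/ (between /r/ and /a/) fails the environment for rule 1, so it stays [t].
/a/ — not in any rule's target class → [a].
/f/ (between /a/ and /b/) is unaffected → [f].
/b/ (between /f/ and /u/): rule 2 targets it, but not word-finally → unchanged [b].
/u/ stays [u].
/p/ — between /u/ and /d/; rule 1 does not apply here → [p].
/d/ (between /p/ and /a/): rule 2 targets it, but not word-finally → unchanged [d].
/a/ stays [a].
/b/ (word-final): word-finally, so rule 2 applies → [p].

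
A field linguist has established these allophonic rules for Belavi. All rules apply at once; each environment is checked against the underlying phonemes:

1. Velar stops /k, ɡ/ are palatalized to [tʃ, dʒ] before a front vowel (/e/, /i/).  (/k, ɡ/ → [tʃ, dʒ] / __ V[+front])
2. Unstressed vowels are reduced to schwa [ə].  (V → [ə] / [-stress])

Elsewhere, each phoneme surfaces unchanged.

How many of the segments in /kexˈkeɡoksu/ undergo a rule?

Segments that undergo a rule: /k/ → [tʃ] (rule 1); /e/ → [ə] (rule 2); /k/ → [tʃ] (rule 1); /o/ → [ə] (rule 2); /u/ → [ə] (rule 2).
All other segments surface unchanged.

5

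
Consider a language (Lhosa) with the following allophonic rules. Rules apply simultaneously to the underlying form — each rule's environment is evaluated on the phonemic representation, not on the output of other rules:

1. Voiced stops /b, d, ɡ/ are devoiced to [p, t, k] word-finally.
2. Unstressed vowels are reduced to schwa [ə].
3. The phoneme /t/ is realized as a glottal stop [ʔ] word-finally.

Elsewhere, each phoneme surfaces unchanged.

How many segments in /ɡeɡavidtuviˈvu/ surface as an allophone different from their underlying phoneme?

Segments that undergo a rule: /e/ → [ə] (rule 2); /a/ → [ə] (rule 2); /i/ → [ə] (rule 2); /u/ → [ə] (rule 2); /i/ → [ə] (rule 2).
All other segments surface unchanged.

5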